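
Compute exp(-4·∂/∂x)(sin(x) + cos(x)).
\sqrt{2} \cos{\left(- x + \frac{\pi}{4} + 4 \right)}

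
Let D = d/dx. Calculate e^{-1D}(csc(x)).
\csc{\left(x - 1 \right)}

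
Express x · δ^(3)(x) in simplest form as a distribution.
-3\delta^{(2)}(x)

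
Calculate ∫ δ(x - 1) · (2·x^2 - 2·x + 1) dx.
1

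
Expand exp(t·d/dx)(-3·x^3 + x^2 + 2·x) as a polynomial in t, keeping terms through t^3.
- 3 t^{3} + t^{2} \left(1 - 9 x\right) + t \left(- 9 x^{2} + 2 x + 2\right) - 3 x^{3} + x^{2} + 2 x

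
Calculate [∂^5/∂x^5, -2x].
-10\frac{d^{4}}{dx^{4}}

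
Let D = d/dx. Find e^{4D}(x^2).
x^{2} + 8 x + 16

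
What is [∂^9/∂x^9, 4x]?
36\frac{d^{8}}{dx^{8}}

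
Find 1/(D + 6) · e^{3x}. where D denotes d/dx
\frac{e^{3 x}}{9}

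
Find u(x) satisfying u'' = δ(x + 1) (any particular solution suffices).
\frac{|x + 1|}{2}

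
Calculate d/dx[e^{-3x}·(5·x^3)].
15 x^{2} \left(1 - x\right) e^{- 3 x}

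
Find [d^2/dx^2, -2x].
-4\frac{d}{dx}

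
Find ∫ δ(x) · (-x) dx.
0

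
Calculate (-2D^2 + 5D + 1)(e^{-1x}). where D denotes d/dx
- 6 e^{- x}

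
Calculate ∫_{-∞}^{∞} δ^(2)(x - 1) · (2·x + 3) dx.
0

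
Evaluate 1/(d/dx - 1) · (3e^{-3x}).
- \frac{3 e^{- 3 x}}{4}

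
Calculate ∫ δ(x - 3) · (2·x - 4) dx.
2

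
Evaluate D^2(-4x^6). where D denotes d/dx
- 120 x^{4}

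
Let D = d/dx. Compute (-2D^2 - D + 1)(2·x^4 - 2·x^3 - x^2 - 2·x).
2 x^{4} - 10 x^{3} - 43 x^{2} + 24 x + 6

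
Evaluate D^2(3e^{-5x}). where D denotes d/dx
75 e^{- 5 x}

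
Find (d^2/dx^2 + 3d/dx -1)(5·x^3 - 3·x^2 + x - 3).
x \left(- 5 x^{2} + 48 x + 11\right)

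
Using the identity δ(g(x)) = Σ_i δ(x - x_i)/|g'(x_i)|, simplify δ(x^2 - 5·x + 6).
\frac{\delta(x - 3) + \delta(x - 2)}{1}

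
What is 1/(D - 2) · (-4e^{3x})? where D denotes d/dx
- 4 e^{3 x}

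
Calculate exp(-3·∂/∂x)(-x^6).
- x^{6} + 18 x^{5} - 135 x^{4} + 540 x^{3} - 1215 x^{2} + 1458 x - 729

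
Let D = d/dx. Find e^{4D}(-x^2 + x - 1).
- x^{2} - 7 x - 13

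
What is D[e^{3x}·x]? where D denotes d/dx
\left(3 x + 1\right) e^{3 x}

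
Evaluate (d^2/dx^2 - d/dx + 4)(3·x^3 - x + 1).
12 x^{3} - 9 x^{2} + 14 x + 5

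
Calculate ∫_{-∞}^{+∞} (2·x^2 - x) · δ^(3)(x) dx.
0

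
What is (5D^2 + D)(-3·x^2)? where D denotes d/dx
- 6 x - 30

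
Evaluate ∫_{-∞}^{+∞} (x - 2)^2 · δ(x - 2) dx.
0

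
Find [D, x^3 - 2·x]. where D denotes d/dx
3 x^{2} - 2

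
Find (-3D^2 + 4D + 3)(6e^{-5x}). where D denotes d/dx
- 552 e^{- 5 x}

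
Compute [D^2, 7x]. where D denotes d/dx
14D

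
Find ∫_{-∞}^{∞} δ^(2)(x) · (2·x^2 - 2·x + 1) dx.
4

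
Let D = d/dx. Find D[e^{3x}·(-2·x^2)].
2 x \left(- 3 x - 2\right) e^{3 x}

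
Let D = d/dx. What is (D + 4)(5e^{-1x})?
15 e^{- x}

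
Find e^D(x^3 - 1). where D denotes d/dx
x \left(x^{2} + 3 x + 3\right)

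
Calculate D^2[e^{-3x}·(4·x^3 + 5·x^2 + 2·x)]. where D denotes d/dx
\left(36 x^{3} - 27 x^{2} - 18 x - 2\right) e^{- 3 x}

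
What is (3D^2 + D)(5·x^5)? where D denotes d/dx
25 x^{3} \left(x + 12\right)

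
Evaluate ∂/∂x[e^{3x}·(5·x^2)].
5 x \left(3 x + 2\right) e^{3 x}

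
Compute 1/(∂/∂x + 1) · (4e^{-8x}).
- \frac{4 e^{- 8 x}}{7}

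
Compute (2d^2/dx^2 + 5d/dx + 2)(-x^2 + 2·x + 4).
- 2 x^{2} - 6 x + 14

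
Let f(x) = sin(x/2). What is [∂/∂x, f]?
\frac{\cos{\left(\frac{x}{2} \right)}}{2}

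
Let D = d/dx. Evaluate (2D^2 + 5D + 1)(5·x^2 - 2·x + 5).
5 x^{2} + 48 x + 15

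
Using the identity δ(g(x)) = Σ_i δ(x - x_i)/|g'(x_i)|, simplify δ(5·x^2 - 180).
\frac{\delta(x - 6) + \delta(x + 6)}{60}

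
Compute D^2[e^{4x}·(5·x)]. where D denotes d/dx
\left(80 x + 40\right) e^{4 x}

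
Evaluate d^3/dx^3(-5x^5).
- 300 x^{2}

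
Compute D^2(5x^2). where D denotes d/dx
10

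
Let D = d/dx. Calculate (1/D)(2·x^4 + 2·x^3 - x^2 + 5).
\frac{2 x^{5}}{5} + \frac{x^{4}}{2} - \frac{x^{3}}{3} + 5 x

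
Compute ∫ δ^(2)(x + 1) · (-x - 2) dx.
0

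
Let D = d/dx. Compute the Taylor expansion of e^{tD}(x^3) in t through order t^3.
t^{3} + 3 t^{2} x + 3 t x^{2} + x^{3}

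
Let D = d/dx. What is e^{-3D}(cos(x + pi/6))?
\cos{\left(x - 3 + \frac{\pi}{6} \right)}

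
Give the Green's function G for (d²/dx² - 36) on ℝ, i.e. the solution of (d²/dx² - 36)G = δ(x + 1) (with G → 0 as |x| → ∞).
-\frac{e^{-6|x + 1|}}{12}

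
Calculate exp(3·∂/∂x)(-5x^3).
- 5 x^{3} - 45 x^{2} - 135 x - 135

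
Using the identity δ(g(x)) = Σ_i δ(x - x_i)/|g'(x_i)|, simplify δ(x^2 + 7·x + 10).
\frac{\delta(x + 2) + \delta(x + 5)}{3}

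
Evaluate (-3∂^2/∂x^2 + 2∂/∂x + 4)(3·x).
12 x + 6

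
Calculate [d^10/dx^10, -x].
-10\frac{d^{9}}{dx^{9}}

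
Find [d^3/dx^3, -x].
-3\frac{d^{2}}{dx^{2}}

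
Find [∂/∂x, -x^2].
- 2 x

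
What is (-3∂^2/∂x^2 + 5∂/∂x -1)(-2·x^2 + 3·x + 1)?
2 x^{2} - 23 x + 26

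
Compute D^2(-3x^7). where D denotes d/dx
- 126 x^{5}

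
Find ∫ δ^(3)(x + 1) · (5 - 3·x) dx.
0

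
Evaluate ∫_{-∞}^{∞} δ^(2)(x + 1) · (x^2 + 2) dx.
2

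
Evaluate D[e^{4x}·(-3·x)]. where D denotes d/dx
\left(- 12 x - 3\right) e^{4 x}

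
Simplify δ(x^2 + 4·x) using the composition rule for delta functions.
\frac{\delta(x + 4) + \delta(x)}{4}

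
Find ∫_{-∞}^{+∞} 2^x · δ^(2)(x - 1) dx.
2 \log{\left(2 \right)}^{2}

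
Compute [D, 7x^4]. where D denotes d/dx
28 x^{3}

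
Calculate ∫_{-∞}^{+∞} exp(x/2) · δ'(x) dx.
- \frac{1}{2}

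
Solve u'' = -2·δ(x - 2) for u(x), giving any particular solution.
-|x - 2|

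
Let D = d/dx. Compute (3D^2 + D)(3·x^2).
6 x + 18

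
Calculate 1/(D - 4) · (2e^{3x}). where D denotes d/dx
- 2 e^{3 x}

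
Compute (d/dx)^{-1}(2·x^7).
\frac{x^{8}}{4}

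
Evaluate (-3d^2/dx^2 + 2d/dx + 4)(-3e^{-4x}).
156 e^{- 4 x}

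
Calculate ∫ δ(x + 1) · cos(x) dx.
\cos{\left(1 \right)}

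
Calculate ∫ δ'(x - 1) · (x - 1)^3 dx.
0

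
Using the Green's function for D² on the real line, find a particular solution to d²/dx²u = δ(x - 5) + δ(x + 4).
\frac{|x - 5|}{2} + \frac{|x + 4|}{2}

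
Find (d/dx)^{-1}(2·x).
x^{2}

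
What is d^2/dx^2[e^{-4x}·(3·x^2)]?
6 \left(8 x^{2} - 8 x + 1\right) e^{- 4 x}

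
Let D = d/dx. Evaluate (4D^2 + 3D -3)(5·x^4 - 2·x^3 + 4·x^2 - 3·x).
- 15 x^{4} + 66 x^{3} + 210 x^{2} - 15 x + 23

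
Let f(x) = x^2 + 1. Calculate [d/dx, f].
2 x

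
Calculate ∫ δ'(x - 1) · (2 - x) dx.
1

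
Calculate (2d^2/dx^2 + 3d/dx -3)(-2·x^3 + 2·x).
6 x^{3} - 18 x^{2} - 30 x + 6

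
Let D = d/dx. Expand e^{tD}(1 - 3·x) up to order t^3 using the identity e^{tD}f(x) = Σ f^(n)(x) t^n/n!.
- 3 t - 3 x + 1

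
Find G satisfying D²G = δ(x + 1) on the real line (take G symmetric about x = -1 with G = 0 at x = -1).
\frac{|x + 1|}{2}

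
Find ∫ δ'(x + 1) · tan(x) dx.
- \tan^{2}{\left(1 \right)} - 1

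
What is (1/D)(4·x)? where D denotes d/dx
2 x^{2}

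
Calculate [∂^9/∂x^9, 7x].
63\frac{d^{8}}{dx^{8}}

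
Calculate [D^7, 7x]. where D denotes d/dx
49D^{6}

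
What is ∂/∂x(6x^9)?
54 x^{8}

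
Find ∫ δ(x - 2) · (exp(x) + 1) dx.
1 + e^{2}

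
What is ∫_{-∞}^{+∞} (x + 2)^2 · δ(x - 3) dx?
25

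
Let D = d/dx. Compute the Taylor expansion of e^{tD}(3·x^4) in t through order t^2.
3 x^{2} \left(6 t^{2} + 4 t x + x^{2}\right)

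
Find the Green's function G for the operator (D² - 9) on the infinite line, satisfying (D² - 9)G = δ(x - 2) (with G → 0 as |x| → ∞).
-\frac{e^{-3|x - 2|}}{6}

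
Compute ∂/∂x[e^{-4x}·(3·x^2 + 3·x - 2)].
\left(- 12 x^{2} - 6 x + 11\right) e^{- 4 x}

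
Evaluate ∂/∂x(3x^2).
6 x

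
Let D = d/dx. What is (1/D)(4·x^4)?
\frac{4 x^{5}}{5}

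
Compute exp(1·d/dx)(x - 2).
x - 1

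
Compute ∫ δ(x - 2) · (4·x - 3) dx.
5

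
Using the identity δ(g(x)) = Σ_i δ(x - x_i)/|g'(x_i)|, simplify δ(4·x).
\frac{\delta(x)}{4}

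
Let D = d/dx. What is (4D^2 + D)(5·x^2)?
10 x + 40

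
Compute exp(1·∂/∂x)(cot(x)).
\cot{\left(x + 1 \right)}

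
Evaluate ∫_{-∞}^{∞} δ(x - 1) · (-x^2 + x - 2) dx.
-2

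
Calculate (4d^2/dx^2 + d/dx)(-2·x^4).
8 x^{2} \left(- x - 12\right)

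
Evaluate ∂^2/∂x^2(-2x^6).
- 60 x^{4}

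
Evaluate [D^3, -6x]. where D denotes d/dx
-18D^{2}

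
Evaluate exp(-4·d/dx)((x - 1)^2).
x^{2} - 10 x + 25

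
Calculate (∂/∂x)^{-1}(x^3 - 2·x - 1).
\frac{x^{4}}{4} - x^{2} - x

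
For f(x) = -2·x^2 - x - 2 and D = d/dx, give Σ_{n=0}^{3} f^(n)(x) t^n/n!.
- 2 t^{2} - t \left(4 x + 1\right) - 2 x^{2} - x - 2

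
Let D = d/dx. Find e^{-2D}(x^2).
x^{2} - 4 x + 4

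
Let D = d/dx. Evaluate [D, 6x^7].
42 x^{6}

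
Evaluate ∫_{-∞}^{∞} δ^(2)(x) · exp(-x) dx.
1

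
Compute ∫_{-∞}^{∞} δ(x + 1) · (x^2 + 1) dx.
2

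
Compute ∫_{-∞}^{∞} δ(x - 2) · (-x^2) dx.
-4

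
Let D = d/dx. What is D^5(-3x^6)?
- 2160 x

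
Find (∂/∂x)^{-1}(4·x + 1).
2 x^{2} + x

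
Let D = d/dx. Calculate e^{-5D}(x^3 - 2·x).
x^{3} - 15 x^{2} + 73 x - 115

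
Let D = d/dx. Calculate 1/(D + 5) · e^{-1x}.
\frac{e^{- x}}{4}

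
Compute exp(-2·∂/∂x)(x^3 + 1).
x^{3} - 6 x^{2} + 12 x - 7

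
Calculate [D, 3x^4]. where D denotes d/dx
12 x^{3}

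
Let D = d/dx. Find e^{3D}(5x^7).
5 x^{7} + 105 x^{6} + 945 x^{5} + 4725 x^{4} + 14175 x^{3} + 25515 x^{2} + 25515 x + 10935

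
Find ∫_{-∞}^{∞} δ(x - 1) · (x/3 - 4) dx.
- \frac{11}{3}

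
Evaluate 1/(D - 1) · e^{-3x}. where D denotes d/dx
- \frac{e^{- 3 x}}{4}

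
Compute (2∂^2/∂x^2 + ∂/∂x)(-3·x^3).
9 x \left(- x - 4\right)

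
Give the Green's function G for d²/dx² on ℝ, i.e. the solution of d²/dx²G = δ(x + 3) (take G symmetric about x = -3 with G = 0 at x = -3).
\frac{|x + 3|}{2}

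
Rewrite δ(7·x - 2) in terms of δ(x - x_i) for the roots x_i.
\frac{\delta(x - 2/7)}{7}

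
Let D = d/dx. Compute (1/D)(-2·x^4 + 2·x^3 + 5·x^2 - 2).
- \frac{2 x^{5}}{5} + \frac{x^{4}}{2} + \frac{5 x^{3}}{3} - 2 x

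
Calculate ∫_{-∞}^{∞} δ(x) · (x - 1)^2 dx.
1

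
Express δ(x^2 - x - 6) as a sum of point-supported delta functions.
\frac{\delta(x - 3) + \delta(x + 2)}{5}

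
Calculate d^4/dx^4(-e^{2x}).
- 16 e^{2 x}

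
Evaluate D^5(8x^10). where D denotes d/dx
241920 x^{5}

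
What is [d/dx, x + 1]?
1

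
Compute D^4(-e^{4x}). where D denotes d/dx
- 256 e^{4 x}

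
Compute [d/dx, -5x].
-5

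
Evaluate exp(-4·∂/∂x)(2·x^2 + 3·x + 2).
2 x^{2} - 13 x + 22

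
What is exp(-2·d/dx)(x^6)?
x^{6} - 12 x^{5} + 60 x^{4} - 160 x^{3} + 240 x^{2} - 192 x + 64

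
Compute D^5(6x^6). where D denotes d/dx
4320 x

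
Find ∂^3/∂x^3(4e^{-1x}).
- 4 e^{- x}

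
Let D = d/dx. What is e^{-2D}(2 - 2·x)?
6 - 2 x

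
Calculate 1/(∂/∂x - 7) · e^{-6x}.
- \frac{e^{- 6 x}}{13}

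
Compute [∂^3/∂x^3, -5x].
-15\frac{d^{2}}{dx^{2}}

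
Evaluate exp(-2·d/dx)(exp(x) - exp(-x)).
- e^{2 - x} + e^{x - 2}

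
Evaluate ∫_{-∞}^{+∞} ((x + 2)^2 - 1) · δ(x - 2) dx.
15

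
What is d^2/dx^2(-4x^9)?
- 288 x^{7}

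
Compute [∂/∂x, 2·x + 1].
2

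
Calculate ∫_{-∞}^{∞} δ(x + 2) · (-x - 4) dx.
-2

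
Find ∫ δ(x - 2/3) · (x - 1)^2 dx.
\frac{1}{9}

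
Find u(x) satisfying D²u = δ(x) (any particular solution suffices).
\frac{|x|}{2}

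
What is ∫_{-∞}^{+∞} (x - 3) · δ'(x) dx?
-1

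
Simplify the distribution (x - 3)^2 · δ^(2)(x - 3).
2\delta(x - 3)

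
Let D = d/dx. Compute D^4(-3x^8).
- 5040 x^{4}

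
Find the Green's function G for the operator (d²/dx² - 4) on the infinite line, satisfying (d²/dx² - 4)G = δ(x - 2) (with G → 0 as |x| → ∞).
-\frac{e^{-2|x - 2|}}{4}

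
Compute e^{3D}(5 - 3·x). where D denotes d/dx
- 3 x - 4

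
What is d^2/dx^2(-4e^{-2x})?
- 16 e^{- 2 x}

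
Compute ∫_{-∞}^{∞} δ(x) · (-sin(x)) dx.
0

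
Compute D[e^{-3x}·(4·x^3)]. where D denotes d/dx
12 x^{2} \left(1 - x\right) e^{- 3 x}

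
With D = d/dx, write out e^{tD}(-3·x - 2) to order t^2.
- 3 t - 3 x - 2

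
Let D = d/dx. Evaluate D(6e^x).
6 e^{x}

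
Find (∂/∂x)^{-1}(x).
\frac{x^{2}}{2}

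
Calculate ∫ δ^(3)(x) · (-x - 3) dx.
0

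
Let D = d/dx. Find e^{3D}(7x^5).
7 x^{5} + 105 x^{4} + 630 x^{3} + 1890 x^{2} + 2835 x + 1701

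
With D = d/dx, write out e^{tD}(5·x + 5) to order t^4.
5 t + 5 x + 5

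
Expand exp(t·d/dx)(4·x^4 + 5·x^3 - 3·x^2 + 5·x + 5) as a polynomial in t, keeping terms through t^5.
4 t^{4} + t^{3} \left(16 x + 5\right) + t^{2} \left(24 x^{2} + 15 x - 3\right) + t \left(16 x^{3} + 15 x^{2} - 6 x + 5\right) + 4 x^{4} + 5 x^{3} - 3 x^{2} + 5 x + 5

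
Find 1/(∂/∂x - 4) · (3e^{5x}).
3 e^{5 x}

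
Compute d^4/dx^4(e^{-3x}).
81 e^{- 3 x}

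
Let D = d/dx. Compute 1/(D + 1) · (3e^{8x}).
\frac{e^{8 x}}{3}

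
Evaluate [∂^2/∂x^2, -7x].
-14\frac{d}{dx}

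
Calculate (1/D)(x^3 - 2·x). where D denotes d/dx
\frac{x^{4}}{4} - x^{2}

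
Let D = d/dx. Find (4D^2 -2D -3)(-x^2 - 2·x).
3 x^{2} + 10 x - 4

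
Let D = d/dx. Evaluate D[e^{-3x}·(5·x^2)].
5 x \left(2 - 3 x\right) e^{- 3 x}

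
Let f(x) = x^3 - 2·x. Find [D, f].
3 x^{2} - 2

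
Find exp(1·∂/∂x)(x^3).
x^{3} + 3 x^{2} + 3 x + 1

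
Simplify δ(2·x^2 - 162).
\frac{\delta(x - 9) + \delta(x + 9)}{36}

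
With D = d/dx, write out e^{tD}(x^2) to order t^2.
t^{2} + 2 t x + x^{2}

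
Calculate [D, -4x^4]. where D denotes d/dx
- 16 x^{3}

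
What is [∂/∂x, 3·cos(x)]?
- 3 \sin{\left(x \right)}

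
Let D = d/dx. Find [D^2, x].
2D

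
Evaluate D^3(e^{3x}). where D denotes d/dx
27 e^{3 x}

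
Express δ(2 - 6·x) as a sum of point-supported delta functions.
\frac{\delta(x - 1/3)}{6}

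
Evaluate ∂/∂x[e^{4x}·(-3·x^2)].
6 x \left(- 2 x - 1\right) e^{4 x}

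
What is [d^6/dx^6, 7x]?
42\frac{d^{5}}{dx^{5}}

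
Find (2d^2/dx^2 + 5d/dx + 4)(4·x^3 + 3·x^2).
16 x^{3} + 72 x^{2} + 78 x + 12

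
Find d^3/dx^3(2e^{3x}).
54 e^{3 x}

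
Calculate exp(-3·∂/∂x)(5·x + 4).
5 x - 11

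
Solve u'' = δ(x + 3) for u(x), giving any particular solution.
\frac{|x + 3|}{2}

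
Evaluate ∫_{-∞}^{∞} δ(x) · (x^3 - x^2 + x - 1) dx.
-1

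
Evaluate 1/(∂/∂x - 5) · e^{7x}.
\frac{e^{7 x}}{2}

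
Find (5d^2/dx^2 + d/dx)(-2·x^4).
8 x^{2} \left(- x - 15\right)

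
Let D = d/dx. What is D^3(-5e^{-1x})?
5 e^{- x}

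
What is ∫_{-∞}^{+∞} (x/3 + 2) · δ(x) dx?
2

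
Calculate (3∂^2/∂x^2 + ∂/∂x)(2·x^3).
6 x \left(x + 6\right)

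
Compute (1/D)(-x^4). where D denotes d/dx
- \frac{x^{5}}{5}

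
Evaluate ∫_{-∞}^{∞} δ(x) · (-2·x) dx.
0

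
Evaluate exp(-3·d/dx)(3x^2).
3 x^{2} - 18 x + 27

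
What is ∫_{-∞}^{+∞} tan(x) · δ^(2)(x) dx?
0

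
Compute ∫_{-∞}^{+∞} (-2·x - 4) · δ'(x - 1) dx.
2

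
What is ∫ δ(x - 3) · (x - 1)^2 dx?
4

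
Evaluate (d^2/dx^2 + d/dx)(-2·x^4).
8 x^{2} \left(- x - 3\right)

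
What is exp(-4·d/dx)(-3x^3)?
- 3 x^{3} + 36 x^{2} - 144 x + 192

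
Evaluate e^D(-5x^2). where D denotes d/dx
- 5 x^{2} - 10 x - 5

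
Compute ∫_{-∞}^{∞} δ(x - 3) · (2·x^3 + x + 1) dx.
58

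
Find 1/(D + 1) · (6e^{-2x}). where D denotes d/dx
- 6 e^{- 2 x}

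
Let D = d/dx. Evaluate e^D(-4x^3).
- 4 x^{3} - 12 x^{2} - 12 x - 4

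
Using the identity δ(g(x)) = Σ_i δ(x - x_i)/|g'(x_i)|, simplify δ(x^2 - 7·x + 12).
\frac{\delta(x - 4) + \delta(x - 3)}{1}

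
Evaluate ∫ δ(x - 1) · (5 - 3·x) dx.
2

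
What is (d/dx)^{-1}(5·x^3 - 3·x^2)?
\frac{5 x^{4}}{4} - x^{3}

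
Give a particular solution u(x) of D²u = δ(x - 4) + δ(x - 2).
\frac{|x - 4|}{2} + \frac{|x - 2|}{2}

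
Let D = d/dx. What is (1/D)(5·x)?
\frac{5 x^{2}}{2}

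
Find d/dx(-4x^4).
- 16 x^{3}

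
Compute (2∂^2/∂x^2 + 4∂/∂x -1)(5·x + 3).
17 - 5 x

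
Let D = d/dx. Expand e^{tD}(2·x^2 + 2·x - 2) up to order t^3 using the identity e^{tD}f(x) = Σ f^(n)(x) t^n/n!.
2 t^{2} + 2 t \left(2 x + 1\right) + 2 x^{2} + 2 x - 2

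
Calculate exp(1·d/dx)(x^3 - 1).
x \left(x^{2} + 3 x + 3\right)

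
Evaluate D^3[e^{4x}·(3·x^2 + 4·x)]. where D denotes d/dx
\left(192 x^{2} + 544 x + 264\right) e^{4 x}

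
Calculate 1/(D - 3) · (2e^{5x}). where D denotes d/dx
e^{5 x}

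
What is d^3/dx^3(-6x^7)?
- 1260 x^{4}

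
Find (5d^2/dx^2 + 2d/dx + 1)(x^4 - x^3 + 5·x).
x^{4} + 7 x^{3} + 54 x^{2} - 25 x + 10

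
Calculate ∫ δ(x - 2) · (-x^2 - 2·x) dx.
-8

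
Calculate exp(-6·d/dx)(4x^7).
4 x^{7} - 168 x^{6} + 3024 x^{5} - 30240 x^{4} + 181440 x^{3} - 653184 x^{2} + 1306368 x - 1119744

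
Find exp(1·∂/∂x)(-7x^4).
- 7 x^{4} - 28 x^{3} - 42 x^{2} - 28 x - 7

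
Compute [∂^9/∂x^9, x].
9\frac{d^{8}}{dx^{8}}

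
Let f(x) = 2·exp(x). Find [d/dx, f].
2 e^{x}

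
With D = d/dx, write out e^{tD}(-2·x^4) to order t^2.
2 x^{2} \left(- 6 t^{2} - 4 t x - x^{2}\right)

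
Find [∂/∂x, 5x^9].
45 x^{8}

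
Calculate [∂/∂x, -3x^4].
- 12 x^{3}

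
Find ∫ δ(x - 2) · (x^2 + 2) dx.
6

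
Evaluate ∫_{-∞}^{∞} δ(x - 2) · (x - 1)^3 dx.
1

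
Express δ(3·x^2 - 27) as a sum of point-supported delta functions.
\frac{\delta(x - 3) + \delta(x + 3)}{18}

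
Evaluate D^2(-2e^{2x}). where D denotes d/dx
- 8 e^{2 x}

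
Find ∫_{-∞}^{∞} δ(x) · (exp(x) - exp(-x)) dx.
0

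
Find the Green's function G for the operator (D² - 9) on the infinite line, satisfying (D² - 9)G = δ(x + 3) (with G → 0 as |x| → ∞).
-\frac{e^{-3|x + 3|}}{6}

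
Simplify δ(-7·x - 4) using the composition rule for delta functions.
\frac{\delta(x + 4/7)}{7}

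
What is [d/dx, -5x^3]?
- 15 x^{2}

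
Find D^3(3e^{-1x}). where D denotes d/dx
- 3 e^{- x}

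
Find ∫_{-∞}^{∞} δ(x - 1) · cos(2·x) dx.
\cos{\left(2 \right)}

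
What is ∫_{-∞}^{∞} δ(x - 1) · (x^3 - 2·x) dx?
-1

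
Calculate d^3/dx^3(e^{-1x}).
- e^{- x}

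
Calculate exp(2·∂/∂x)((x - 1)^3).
x^{3} + 3 x^{2} + 3 x + 1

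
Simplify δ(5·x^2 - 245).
\frac{\delta(x - 7) + \delta(x + 7)}{70}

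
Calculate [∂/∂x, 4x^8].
32 x^{7}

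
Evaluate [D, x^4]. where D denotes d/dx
4 x^{3}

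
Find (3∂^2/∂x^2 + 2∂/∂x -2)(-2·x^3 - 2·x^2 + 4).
4 x^{3} - 8 x^{2} - 44 x - 20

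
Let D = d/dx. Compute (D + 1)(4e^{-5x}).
- 16 e^{- 5 x}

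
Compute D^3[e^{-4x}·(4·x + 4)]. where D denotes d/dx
64 \left(- 4 x - 1\right) e^{- 4 x}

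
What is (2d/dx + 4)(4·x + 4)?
16 x + 24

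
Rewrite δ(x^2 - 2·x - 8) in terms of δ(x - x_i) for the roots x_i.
\frac{\delta(x - 4) + \delta(x + 2)}{6}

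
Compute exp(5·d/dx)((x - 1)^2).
x^{2} + 8 x + 16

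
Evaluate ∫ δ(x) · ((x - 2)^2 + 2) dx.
6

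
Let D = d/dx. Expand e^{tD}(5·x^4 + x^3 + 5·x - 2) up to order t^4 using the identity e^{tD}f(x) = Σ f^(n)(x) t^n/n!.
5 t^{4} + t^{3} \left(20 x + 1\right) + 3 t^{2} x \left(10 x + 1\right) + t \left(20 x^{3} + 3 x^{2} + 5\right) + 5 x^{4} + x^{3} + 5 x - 2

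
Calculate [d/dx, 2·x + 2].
2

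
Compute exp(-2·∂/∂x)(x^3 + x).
x^{3} - 6 x^{2} + 13 x - 10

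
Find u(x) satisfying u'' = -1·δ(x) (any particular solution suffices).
-\frac{|x|}{2}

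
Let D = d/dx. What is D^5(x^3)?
0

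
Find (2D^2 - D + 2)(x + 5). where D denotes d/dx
2 x + 9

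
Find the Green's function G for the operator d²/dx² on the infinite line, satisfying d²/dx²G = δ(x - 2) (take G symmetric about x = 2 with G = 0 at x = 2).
\frac{|x - 2|}{2}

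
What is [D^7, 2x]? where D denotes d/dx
14D^{6}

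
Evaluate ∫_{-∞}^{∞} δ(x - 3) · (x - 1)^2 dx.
4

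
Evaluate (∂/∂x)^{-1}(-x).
- \frac{x^{2}}{2}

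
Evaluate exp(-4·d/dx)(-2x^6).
- 2 x^{6} + 48 x^{5} - 480 x^{4} + 2560 x^{3} - 7680 x^{2} + 12288 x - 8192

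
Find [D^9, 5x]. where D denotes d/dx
45D^{8}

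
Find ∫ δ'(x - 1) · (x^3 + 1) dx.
-3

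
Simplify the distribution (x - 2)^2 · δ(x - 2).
0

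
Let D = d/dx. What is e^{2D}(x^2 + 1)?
x^{2} + 4 x + 5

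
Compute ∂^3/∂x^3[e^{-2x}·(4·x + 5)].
8 \left(1 - 4 x\right) e^{- 2 x}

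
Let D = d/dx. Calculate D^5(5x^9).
75600 x^{4}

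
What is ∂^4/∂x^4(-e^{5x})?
- 625 e^{5 x}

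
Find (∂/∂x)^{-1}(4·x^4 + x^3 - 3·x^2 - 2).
\frac{4 x^{5}}{5} + \frac{x^{4}}{4} - x^{3} - 2 x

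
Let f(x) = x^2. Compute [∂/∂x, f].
2 x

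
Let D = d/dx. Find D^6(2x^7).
10080 x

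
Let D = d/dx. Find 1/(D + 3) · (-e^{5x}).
- \frac{e^{5 x}}{8}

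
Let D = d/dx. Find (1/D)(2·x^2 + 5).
\frac{2 x^{3}}{3} + 5 x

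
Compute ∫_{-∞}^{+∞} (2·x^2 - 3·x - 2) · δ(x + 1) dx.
3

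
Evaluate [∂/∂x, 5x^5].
25 x^{4}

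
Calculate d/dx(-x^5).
- 5 x^{4}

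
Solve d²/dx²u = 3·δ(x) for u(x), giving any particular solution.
\frac{3|x|}{2}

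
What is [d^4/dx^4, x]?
4\frac{d^{3}}{dx^{3}}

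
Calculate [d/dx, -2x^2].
- 4 x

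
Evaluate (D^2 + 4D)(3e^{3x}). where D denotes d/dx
63 e^{3 x}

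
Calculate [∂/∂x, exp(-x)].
- e^{- x}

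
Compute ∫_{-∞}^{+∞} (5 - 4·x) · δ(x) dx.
5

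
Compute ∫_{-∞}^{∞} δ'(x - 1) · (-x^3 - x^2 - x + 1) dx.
6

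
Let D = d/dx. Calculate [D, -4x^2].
- 8 x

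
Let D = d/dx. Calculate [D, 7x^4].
28 x^{3}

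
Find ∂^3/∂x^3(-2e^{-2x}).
16 e^{- 2 x}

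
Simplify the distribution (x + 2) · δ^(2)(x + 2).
-2\delta'(x + 2)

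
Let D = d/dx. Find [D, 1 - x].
-1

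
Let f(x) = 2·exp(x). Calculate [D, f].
2 e^{x}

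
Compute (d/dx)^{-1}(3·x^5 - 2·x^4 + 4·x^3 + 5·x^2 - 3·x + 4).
\frac{x^{6}}{2} - \frac{2 x^{5}}{5} + x^{4} + \frac{5 x^{3}}{3} - \frac{3 x^{2}}{2} + 4 x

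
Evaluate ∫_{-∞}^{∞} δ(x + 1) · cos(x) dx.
\cos{\left(1 \right)}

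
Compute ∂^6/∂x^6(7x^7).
35280 x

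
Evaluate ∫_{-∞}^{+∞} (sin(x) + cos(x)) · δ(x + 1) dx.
- \sin{\left(1 \right)} + \cos{\left(1 \right)}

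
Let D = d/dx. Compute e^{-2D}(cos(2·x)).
\cos{\left(2 x - 4 \right)}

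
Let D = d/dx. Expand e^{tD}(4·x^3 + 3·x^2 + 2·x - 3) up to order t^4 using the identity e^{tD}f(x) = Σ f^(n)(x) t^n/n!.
4 t^{3} + t^{2} \left(12 x + 3\right) + 2 t \left(6 x^{2} + 3 x + 1\right) + 4 x^{3} + 3 x^{2} + 2 x - 3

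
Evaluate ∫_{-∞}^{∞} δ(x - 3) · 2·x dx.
6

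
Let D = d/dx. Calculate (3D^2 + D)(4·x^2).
8 x + 24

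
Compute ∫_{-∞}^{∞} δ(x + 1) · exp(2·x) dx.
e^{-2}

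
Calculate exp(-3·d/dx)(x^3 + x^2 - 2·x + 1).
x^{3} - 8 x^{2} + 19 x - 11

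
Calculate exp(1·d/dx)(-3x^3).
- 3 x^{3} - 9 x^{2} - 9 x - 3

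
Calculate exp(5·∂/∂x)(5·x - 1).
5 x + 24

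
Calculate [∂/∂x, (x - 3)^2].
2 x - 6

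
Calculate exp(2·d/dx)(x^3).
x^{3} + 6 x^{2} + 12 x + 8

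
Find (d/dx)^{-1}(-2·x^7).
- \frac{x^{8}}{4}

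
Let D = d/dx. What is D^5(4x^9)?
60480 x^{4}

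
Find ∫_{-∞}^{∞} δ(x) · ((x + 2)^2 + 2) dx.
6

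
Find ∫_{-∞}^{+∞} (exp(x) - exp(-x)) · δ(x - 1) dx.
2 \sinh{\left(1 \right)}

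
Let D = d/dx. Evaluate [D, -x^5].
- 5 x^{4}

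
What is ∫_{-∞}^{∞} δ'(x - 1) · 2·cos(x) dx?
2 \sin{\left(1 \right)}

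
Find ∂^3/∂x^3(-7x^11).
- 6930 x^{8}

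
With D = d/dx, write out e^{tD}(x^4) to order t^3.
x \left(4 t^{3} + 6 t^{2} x + 4 t x^{2} + x^{3}\right)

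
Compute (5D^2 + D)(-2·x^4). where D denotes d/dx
8 x^{2} \left(- x - 15\right)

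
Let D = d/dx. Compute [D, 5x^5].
25 x^{4}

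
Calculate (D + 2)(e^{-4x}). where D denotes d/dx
- 2 e^{- 4 x}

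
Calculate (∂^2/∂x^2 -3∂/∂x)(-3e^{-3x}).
- 54 e^{- 3 x}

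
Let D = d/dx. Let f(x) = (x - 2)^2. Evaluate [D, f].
2 x - 4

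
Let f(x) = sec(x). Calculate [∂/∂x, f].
\tan{\left(x \right)} \sec{\left(x \right)}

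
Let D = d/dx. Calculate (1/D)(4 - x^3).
- \frac{x^{4}}{4} + 4 x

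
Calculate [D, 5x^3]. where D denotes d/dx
15 x^{2}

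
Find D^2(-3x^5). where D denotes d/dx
- 60 x^{3}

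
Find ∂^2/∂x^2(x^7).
42 x^{5}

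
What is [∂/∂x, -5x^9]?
- 45 x^{8}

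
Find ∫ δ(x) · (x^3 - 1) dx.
-1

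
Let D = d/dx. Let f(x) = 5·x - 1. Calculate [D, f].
5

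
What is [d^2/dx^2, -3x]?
-6\frac{d}{dx}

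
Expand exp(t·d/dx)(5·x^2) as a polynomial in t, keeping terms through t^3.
5 t^{2} + 10 t x + 5 x^{2}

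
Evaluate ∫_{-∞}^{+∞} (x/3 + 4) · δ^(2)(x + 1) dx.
0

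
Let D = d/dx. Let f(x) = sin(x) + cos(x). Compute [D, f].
- \sin{\left(x \right)} + \cos{\left(x \right)}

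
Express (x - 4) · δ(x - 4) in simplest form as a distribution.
0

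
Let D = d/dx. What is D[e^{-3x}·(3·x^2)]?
3 x \left(2 - 3 x\right) e^{- 3 x}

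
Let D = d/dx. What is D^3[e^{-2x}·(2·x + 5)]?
16 \left(- x - 1\right) e^{- 2 x}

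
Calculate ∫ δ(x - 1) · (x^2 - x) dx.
0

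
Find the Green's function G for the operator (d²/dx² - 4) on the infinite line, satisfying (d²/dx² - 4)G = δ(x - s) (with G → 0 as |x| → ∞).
-\frac{e^{-2|x-s|}}{4}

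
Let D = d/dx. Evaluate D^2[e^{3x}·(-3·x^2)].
\left(- 27 x^{2} - 36 x - 6\right) e^{3 x}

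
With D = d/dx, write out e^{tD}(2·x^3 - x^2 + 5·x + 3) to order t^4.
2 t^{3} + t^{2} \left(6 x - 1\right) + t \left(6 x^{2} - 2 x + 5\right) + 2 x^{3} - x^{2} + 5 x + 3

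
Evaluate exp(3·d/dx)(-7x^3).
- 7 x^{3} - 63 x^{2} - 189 x - 189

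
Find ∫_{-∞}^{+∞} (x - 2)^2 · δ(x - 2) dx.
0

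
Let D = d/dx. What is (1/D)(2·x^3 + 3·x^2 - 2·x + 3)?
\frac{x^{4}}{2} + x^{3} - x^{2} + 3 x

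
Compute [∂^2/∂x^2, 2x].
4\frac{d}{dx}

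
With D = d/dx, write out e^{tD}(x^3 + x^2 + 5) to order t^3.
t^{3} + t^{2} \left(3 x + 1\right) + t x \left(3 x + 2\right) + x^{3} + x^{2} + 5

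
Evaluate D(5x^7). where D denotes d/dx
35 x^{6}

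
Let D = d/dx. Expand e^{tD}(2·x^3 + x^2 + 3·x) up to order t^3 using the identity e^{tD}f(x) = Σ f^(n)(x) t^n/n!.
2 t^{3} + t^{2} \left(6 x + 1\right) + t \left(6 x^{2} + 2 x + 3\right) + 2 x^{3} + x^{2} + 3 x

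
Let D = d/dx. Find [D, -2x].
-2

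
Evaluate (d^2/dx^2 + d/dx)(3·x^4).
12 x^{2} \left(x + 3\right)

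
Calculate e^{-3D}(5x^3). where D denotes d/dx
5 x^{3} - 45 x^{2} + 135 x - 135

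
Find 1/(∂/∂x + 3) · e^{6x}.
\frac{e^{6 x}}{9}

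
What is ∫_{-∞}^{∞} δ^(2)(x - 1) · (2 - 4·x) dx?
0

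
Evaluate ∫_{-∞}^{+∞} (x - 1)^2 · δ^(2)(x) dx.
2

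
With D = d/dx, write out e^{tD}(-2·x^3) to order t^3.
- 2 t^{3} - 6 t^{2} x - 6 t x^{2} - 2 x^{3}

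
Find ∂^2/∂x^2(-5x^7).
- 210 x^{5}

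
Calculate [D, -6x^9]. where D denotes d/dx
- 54 x^{8}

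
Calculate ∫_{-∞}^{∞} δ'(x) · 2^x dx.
- \log{\left(2 \right)}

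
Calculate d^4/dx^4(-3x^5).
- 360 x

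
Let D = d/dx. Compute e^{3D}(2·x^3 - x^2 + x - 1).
2 x^{3} + 17 x^{2} + 49 x + 47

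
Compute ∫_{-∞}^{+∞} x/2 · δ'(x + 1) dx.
- \frac{1}{2}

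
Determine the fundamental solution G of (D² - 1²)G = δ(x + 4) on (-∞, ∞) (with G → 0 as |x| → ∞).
-\frac{e^{-|x + 4|}}{2}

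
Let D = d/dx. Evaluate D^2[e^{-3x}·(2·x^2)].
2 \left(9 x^{2} - 12 x + 2\right) e^{- 3 x}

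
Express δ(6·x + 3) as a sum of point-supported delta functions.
\frac{\delta(x + 1/2)}{6}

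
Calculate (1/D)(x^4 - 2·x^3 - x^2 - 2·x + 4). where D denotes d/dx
\frac{x^{5}}{5} - \frac{x^{4}}{2} - \frac{x^{3}}{3} - x^{2} + 4 x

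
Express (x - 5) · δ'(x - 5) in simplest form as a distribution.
-\delta(x - 5)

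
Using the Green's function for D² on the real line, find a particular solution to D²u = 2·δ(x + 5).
|x + 5|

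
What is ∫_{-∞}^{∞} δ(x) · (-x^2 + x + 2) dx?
2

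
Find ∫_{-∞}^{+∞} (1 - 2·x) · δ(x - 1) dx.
-1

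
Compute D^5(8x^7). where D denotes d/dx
20160 x^{2}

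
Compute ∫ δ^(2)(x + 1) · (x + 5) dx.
0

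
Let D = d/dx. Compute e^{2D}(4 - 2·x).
- 2 x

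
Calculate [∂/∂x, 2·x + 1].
2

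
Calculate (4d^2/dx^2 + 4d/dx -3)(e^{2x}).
21 e^{2 x}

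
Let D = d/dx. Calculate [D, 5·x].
5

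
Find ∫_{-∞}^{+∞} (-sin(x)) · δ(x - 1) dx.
- \sin{\left(1 \right)}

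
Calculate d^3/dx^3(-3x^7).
- 630 x^{4}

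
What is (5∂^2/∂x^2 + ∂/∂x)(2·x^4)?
8 x^{2} \left(x + 15\right)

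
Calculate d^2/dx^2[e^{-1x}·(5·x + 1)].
\left(5 x - 9\right) e^{- x}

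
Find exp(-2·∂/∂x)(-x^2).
- x^{2} + 4 x - 4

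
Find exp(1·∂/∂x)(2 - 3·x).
- 3 x - 1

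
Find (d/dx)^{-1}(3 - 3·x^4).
- \frac{3 x^{5}}{5} + 3 x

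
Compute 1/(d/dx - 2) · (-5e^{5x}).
- \frac{5 e^{5 x}}{3}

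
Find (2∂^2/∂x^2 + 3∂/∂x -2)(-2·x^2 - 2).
4 x^{2} - 12 x - 4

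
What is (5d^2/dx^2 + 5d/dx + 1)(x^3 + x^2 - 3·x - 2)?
x^{3} + 16 x^{2} + 37 x - 7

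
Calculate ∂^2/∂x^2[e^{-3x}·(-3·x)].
9 \left(2 - 3 x\right) e^{- 3 x}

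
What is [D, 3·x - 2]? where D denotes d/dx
3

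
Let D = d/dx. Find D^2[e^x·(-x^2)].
\left(- x^{2} - 4 x - 2\right) e^{x}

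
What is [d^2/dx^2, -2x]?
-4\frac{d}{dx}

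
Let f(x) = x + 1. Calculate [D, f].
1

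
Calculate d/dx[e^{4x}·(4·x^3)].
x^{2} \left(16 x + 12\right) e^{4 x}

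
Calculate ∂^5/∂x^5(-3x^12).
- 285120 x^{7}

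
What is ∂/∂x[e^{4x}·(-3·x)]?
\left(- 12 x - 3\right) e^{4 x}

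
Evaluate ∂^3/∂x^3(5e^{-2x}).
- 40 e^{- 2 x}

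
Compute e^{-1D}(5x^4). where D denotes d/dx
5 x^{4} - 20 x^{3} + 30 x^{2} - 20 x + 5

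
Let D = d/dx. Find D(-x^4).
- 4 x^{3}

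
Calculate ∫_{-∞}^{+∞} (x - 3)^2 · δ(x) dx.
9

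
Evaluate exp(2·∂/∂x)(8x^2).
8 x^{2} + 32 x + 32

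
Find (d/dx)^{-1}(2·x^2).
\frac{2 x^{3}}{3}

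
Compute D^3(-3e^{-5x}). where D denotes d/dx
375 e^{- 5 x}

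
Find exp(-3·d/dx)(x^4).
x^{4} - 12 x^{3} + 54 x^{2} - 108 x + 81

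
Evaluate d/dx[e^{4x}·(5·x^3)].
x^{2} \left(20 x + 15\right) e^{4 x}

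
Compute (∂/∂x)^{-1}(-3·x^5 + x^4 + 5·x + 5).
- \frac{x^{6}}{2} + \frac{x^{5}}{5} + \frac{5 x^{2}}{2} + 5 x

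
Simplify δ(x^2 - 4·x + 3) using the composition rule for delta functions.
\frac{\delta(x - 3) + \delta(x - 1)}{2}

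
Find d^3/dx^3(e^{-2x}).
- 8 e^{- 2 x}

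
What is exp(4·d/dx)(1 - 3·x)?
- 3 x - 11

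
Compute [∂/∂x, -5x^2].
- 10 x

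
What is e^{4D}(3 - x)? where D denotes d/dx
- x - 1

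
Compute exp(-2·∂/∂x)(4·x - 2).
4 x - 10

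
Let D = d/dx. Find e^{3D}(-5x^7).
- 5 x^{7} - 105 x^{6} - 945 x^{5} - 4725 x^{4} - 14175 x^{3} - 25515 x^{2} - 25515 x - 10935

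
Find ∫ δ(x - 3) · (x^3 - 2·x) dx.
21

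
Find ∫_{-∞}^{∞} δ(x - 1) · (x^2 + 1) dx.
2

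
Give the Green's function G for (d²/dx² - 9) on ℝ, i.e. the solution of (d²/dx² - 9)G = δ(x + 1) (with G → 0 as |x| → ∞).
-\frac{e^{-3|x + 1|}}{6}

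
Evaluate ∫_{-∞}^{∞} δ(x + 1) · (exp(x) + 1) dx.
e^{-1} + 1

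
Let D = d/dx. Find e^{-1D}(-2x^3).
- 2 x^{3} + 6 x^{2} - 6 x + 2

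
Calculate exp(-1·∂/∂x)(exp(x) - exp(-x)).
- e^{1 - x} + e^{x - 1}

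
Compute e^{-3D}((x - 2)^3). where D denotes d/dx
x^{3} - 15 x^{2} + 75 x - 125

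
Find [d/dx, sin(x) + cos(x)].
- \sin{\left(x \right)} + \cos{\left(x \right)}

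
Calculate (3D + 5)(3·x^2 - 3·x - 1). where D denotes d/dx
15 x^{2} + 3 x - 14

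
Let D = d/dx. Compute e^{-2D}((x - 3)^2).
x^{2} - 10 x + 25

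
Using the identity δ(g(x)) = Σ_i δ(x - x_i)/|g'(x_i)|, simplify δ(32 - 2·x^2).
\frac{\delta(x - 4) + \delta(x + 4)}{16}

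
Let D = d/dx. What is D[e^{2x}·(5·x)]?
\left(10 x + 5\right) e^{2 x}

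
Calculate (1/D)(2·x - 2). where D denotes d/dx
x^{2} - 2 x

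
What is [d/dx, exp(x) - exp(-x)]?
2 \cosh{\left(x \right)}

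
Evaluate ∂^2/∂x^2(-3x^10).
- 270 x^{8}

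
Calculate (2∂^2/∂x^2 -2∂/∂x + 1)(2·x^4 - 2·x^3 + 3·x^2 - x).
2 x^{4} - 18 x^{3} + 63 x^{2} - 37 x + 14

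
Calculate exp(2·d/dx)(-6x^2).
- 6 x^{2} - 24 x - 24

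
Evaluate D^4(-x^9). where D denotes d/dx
- 3024 x^{5}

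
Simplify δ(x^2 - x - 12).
\frac{\delta(x + 3) + \delta(x - 4)}{7}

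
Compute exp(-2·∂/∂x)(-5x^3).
- 5 x^{3} + 30 x^{2} - 60 x + 40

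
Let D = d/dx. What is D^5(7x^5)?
840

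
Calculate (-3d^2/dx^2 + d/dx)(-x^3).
3 x \left(6 - x\right)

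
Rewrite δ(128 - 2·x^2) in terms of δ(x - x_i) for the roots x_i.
\frac{\delta(x - 8) + \delta(x + 8)}{32}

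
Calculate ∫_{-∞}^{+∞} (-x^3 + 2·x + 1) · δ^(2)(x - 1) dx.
-6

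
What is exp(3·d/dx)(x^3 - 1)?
x^{3} + 9 x^{2} + 27 x + 26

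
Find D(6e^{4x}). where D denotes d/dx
24 e^{4 x}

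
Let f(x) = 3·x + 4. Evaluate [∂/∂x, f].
3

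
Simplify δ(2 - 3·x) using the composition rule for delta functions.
\frac{\delta(x - 2/3)}{3}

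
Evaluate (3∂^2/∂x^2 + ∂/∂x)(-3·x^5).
15 x^{3} \left(- x - 12\right)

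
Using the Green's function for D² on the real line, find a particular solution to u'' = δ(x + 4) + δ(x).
\frac{|x + 4|}{2} + \frac{|x|}{2}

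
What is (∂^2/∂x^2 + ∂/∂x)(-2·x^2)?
- 4 x - 4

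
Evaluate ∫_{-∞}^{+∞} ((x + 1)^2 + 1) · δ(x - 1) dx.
5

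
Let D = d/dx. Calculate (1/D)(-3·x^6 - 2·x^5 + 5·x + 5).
- \frac{3 x^{7}}{7} - \frac{x^{6}}{3} + \frac{5 x^{2}}{2} + 5 x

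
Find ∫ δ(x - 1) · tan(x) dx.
\tan{\left(1 \right)}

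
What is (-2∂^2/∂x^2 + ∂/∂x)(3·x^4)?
12 x^{2} \left(x - 6\right)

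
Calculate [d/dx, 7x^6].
42 x^{5}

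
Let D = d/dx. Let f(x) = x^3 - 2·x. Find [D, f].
3 x^{2} - 2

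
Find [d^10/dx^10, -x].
-10\frac{d^{9}}{dx^{9}}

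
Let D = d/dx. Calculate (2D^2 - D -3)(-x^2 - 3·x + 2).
3 x^{2} + 11 x - 7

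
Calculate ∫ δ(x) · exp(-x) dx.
1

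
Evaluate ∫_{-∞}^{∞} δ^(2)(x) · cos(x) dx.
-1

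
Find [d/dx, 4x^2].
8 x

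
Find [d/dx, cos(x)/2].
- \frac{\sin{\left(x \right)}}{2}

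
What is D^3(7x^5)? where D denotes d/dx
420 x^{2}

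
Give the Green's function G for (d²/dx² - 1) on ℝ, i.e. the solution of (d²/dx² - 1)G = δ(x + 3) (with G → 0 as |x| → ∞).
-\frac{e^{-|x + 3|}}{2}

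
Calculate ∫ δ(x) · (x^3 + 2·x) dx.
0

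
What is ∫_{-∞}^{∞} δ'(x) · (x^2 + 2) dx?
0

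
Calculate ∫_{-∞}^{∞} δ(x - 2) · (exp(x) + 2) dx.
2 + e^{2}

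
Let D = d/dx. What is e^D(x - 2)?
x - 1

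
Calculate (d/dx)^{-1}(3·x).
\frac{3 x^{2}}{2}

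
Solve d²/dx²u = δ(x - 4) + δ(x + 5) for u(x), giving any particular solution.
\frac{|x - 4|}{2} + \frac{|x + 5|}{2}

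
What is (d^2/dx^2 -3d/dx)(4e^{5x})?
40 e^{5 x}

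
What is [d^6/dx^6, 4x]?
24\frac{d^{5}}{dx^{5}}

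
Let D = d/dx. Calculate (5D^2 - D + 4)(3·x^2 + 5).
12 x^{2} - 6 x + 50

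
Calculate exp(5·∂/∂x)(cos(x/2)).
\cos{\left(\frac{x}{2} + \frac{5}{2} \right)}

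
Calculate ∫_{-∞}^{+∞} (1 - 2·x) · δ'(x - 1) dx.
2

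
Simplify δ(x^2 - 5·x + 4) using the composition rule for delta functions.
\frac{\delta(x - 1) + \delta(x - 4)}{3}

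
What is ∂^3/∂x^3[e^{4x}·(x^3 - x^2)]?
\left(64 x^{3} + 80 x^{2} - 24 x - 18\right) e^{4 x}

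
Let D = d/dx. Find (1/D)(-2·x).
- x^{2}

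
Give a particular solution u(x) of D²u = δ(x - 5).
\frac{|x - 5|}{2}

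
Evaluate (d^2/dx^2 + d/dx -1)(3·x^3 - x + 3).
- 3 x^{3} + 9 x^{2} + 19 x - 4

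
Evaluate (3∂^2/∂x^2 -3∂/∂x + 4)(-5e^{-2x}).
- 110 e^{- 2 x}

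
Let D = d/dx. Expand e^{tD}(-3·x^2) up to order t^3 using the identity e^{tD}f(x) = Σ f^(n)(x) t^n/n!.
- 3 t^{2} - 6 t x - 3 x^{2}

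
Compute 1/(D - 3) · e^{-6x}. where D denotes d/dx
- \frac{e^{- 6 x}}{9}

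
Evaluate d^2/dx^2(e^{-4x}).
16 e^{- 4 x}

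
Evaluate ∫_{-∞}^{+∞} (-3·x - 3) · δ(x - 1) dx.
-6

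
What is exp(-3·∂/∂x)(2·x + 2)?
2 x - 4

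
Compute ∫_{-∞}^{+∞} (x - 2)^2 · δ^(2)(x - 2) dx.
2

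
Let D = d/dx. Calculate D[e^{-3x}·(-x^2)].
x \left(3 x - 2\right) e^{- 3 x}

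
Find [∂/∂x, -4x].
-4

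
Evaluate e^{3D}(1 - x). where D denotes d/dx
- x - 2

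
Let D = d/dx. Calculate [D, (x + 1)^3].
3 \left(x + 1\right)^{2}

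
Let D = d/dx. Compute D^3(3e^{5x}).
375 e^{5 x}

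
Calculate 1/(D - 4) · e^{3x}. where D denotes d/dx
- e^{3 x}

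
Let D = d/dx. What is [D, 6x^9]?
54 x^{8}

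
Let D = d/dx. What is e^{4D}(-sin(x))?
- \sin{\left(x + 4 \right)}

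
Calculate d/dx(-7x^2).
- 14 x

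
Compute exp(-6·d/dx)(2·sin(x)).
2 \sin{\left(x - 6 \right)}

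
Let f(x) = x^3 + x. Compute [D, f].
3 x^{2} + 1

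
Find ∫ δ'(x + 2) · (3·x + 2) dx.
-3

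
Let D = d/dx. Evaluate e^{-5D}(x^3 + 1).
x^{3} - 15 x^{2} + 75 x - 124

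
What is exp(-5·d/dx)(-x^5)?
- x^{5} + 25 x^{4} - 250 x^{3} + 1250 x^{2} - 3125 x + 3125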